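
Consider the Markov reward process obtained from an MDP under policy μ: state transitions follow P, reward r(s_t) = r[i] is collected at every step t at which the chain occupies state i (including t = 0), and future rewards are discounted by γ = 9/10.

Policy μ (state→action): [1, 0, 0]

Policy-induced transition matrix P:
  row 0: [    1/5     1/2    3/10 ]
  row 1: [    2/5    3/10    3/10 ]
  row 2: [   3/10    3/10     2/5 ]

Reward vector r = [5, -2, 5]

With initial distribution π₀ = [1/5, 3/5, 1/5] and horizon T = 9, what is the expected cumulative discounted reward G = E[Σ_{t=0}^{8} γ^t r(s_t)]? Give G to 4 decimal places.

G = 13.5707

t=0: π = [0.2000, 0.6000, 0.2000], E[r] = 0.8000, γ^t·E[r] = 0.800000, running G = 0.800000
t=1: π = [0.3400, 0.3400, 0.3200], E[r] = 2.6200, γ^t·E[r] = 2.358000, running G = 3.158000
t=2: π = [0.3000, 0.3680, 0.3320], E[r] = 2.4240, γ^t·E[r] = 1.963440, running G = 5.121440
t=3: π = [0.3068, 0.3600, 0.3332], E[r] = 2.4800, γ^t·E[r] = 1.807920, running G = 6.929360
t=4: π = [0.3053, 0.3614, 0.3333], E[r] = 2.4705, γ^t·E[r] = 1.620882, running G = 8.550242
t=5: π = [0.3056, 0.3611, 0.3333], E[r] = 2.4726, γ^t·E[r] = 1.460017, running G = 10.010259
t=6: π = [0.3055, 0.3611, 0.3333], E[r] = 2.4722, γ^t·E[r] = 1.313804, running G = 11.324063
t=7: π = [0.3056, 0.3611, 0.3333], E[r] = 2.4722, γ^t·E[r] = 1.182463, running G = 12.506526
t=8: π = [0.3056, 0.3611, 0.3333], E[r] = 2.4722, γ^t·E[r] = 1.064209, running G = 13.570735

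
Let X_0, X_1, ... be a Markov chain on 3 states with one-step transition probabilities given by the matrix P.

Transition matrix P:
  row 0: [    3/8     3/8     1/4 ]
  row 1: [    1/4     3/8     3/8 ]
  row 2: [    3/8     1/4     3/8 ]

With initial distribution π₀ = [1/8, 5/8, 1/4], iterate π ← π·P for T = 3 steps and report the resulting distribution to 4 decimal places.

t=0: π = [0.1250, 0.6250, 0.2500]
t=1: π = [0.2969, 0.3438, 0.3594]
t=2: π = [0.3320, 0.3301, 0.3379]
t=3: π = [0.3337, 0.3328, 0.3335]

π = [0.3337, 0.3328, 0.3335]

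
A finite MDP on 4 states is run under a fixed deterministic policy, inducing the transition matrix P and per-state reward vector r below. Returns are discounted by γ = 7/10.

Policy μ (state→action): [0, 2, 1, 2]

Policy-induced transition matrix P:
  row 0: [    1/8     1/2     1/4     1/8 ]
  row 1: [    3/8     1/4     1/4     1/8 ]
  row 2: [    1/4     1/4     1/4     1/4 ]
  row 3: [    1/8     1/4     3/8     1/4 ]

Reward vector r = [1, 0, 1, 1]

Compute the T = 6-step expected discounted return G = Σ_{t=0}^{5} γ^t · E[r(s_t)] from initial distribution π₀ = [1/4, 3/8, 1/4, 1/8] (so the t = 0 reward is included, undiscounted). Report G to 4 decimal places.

t=0: π = [0.2500, 0.3750, 0.2500, 0.1250], E[r] = 0.6250, γ^t·E[r] = 0.625000, running G = 0.625000
t=1: π = [0.2500, 0.3125, 0.2656, 0.1719], E[r] = 0.6875, γ^t·E[r] = 0.481250, running G = 1.106250
t=2: π = [0.2363, 0.3125, 0.2715, 0.1797], E[r] = 0.6875, γ^t·E[r] = 0.336875, running G = 1.443125
t=3: π = [0.2371, 0.3091, 0.2725, 0.1814], E[r] = 0.6909, γ^t·E[r] = 0.236985, running G = 1.680110
t=4: π = [0.2363, 0.3093, 0.2727, 0.1817], E[r] = 0.6907, γ^t·E[r] = 0.165845, running G = 1.845955
t=5: π = [0.2364, 0.3091, 0.2727, 0.1818], E[r] = 0.6909, γ^t·E[r] = 0.116123, running G = 1.962078

G = 1.9621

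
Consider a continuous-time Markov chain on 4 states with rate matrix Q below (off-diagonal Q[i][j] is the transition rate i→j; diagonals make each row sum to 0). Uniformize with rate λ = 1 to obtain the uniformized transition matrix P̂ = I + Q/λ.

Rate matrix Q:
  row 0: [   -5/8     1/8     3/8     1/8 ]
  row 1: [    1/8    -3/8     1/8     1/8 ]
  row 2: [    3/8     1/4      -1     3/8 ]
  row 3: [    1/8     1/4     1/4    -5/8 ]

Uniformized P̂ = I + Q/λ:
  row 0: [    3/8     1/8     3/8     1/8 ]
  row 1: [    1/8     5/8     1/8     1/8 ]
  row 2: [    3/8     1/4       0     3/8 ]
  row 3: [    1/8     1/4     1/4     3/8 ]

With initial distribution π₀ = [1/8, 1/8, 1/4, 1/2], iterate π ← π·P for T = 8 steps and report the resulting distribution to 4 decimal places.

π = [0.2292, 0.3541, 0.1875, 0.2292]

t=0: π = [0.1250, 0.1250, 0.2500, 0.5000]
t=1: π = [0.2188, 0.2813, 0.1875, 0.3125]
t=2: π = [0.2266, 0.3281, 0.1953, 0.2500]
t=3: π = [0.2305, 0.3447, 0.1885, 0.2363]
t=4: π = [0.2297, 0.3505, 0.1886, 0.2312]
t=5: π = [0.2296, 0.3527, 0.1878, 0.2299]
t=6: π = [0.2293, 0.3536, 0.1877, 0.2294]
t=7: π = [0.2293, 0.3539, 0.1876, 0.2293]
t=8: π = [0.2292, 0.3541, 0.1875, 0.2292]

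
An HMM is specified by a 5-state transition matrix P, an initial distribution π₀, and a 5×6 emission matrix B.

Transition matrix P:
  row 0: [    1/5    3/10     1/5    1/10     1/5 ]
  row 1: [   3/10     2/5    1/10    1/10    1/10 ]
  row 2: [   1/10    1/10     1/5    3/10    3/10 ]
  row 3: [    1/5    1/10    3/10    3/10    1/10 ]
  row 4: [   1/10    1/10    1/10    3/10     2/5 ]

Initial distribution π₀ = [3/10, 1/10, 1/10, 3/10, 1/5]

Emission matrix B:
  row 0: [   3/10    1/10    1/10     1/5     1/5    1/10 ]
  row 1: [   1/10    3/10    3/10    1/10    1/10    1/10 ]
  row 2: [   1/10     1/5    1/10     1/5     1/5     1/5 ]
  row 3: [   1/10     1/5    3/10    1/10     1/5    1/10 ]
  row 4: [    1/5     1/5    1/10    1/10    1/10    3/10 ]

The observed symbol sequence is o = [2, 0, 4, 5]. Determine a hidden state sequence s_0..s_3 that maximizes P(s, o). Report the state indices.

path = [3, 0, 2, 4]

t=0: δ = [3.000e-02, 3.000e-02, 1.000e-02, 9.000e-02, 2.000e-02]  (obs o_0=2)
t=1: δ = [5.400e-03, 1.200e-03, 2.700e-03, 2.700e-03, 1.800e-03]  ψ = [3, 1, 3, 3, 3]  (obs o_1=0)
t=2: δ = [2.160e-04, 1.620e-04, 2.160e-04, 1.620e-04, 1.080e-04]  ψ = [0, 0, 0, 2, 0]  (obs o_2=4)
t=3: δ = [4.860e-06, 6.480e-06, 9.720e-06, 6.480e-06, 1.944e-05]  ψ = [1, 0, 3, 2, 2]  (obs o_3=5)
backtrack: best end state = 4; path = [3, 0, 2, 4]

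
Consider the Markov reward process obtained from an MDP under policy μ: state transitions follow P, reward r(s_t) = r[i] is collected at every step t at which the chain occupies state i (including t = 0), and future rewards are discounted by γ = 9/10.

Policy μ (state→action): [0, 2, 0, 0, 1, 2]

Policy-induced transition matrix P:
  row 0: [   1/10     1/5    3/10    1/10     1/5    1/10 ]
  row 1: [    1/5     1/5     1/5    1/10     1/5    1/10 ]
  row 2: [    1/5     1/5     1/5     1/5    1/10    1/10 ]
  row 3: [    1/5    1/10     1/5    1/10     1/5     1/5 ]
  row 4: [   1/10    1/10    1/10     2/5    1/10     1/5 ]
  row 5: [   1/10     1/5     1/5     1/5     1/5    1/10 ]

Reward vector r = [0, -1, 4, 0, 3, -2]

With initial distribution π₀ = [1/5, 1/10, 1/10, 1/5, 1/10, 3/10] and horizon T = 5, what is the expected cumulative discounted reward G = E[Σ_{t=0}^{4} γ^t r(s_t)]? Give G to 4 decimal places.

G = 2.7120

t=0: π = [0.2000, 0.1000, 0.1000, 0.2000, 0.1000, 0.3000], E[r] = 0.0000, γ^t·E[r] = 0.000000, running G = 0.000000
t=1: π = [0.1400, 0.1700, 0.2100, 0.1700, 0.1800, 0.1300], E[r] = 0.9500, γ^t·E[r] = 0.855000, running G = 0.855000
t=2: π = [0.1550, 0.1650, 0.1960, 0.1880, 0.1610, 0.1350], E[r] = 0.8320, γ^t·E[r] = 0.673920, running G = 1.528920
t=3: π = [0.1549, 0.1651, 0.1994, 0.1814, 0.1643, 0.1349], E[r] = 0.8556, γ^t·E[r] = 0.623732, running G = 2.152652
t=4: π = [0.1546, 0.1654, 0.1991, 0.1827, 0.1636, 0.1346], E[r] = 0.8526, γ^t·E[r] = 0.559365, running G = 2.712017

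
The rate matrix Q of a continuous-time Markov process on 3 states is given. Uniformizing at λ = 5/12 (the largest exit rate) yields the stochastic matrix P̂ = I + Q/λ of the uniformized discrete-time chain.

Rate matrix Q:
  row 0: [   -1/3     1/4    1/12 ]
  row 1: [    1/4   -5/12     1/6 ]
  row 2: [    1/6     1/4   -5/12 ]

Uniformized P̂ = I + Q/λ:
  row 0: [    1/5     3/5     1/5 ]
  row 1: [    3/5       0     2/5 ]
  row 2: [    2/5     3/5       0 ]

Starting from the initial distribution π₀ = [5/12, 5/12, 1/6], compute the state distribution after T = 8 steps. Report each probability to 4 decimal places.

π = [0.3955, 0.3757, 0.2288]

t=0: π = [0.4167, 0.4167, 0.1667]
t=1: π = [0.4000, 0.3500, 0.2500]
t=2: π = [0.3900, 0.3900, 0.2200]
t=3: π = [0.4000, 0.3660, 0.2340]
t=4: π = [0.3932, 0.3804, 0.2264]
t=5: π = [0.3974, 0.3718, 0.2308]
t=6: π = [0.3949, 0.3769, 0.2282]
t=7: π = [0.3964, 0.3738, 0.2298]
t=8: π = [0.3955, 0.3757, 0.2288]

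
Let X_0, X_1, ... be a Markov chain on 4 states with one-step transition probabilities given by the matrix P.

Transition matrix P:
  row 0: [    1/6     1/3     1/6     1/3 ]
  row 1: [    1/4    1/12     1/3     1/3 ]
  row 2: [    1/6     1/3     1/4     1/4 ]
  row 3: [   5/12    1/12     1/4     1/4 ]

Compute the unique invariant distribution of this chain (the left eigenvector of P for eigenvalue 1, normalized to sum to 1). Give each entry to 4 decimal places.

Balance equations π_j = Σ_i π_i·P[i][j]:
  π_0 = 1/6·π_0 + 1/4·π_1 + 1/6·π_2 + 5/12·π_3
  π_1 = 1/3·π_0 + 1/12·π_1 + 1/3·π_2 + 1/12·π_3
  π_2 = 1/6·π_0 + 1/3·π_1 + 1/4·π_2 + 1/4·π_3
  normalize: π_0 + π_1 + π_2 + π_3 = 1
Solving the linear system gives exactly π = [92/359, 75/359, 265/1077, 311/1077].

π = [0.2563, 0.2089, 0.2461, 0.2888]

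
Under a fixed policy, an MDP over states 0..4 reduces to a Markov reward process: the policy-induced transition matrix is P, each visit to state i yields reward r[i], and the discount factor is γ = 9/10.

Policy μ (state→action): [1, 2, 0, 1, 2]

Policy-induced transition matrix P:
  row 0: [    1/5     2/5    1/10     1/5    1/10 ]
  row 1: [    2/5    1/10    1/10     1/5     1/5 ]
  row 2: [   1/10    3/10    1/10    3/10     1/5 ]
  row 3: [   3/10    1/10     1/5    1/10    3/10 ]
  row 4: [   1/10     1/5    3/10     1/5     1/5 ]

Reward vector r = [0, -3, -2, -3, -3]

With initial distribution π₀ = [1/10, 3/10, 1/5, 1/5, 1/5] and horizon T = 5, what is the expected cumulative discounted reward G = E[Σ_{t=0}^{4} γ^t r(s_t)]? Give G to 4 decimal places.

t=0: π = [0.1000, 0.3000, 0.2000, 0.2000, 0.2000], E[r] = -2.5000, γ^t·E[r] = -2.500000, running G = -2.500000
t=1: π = [0.2400, 0.1900, 0.1600, 0.2000, 0.2100], E[r] = -2.1200, γ^t·E[r] = -1.908000, running G = -4.408000
t=2: π = [0.2210, 0.2250, 0.1620, 0.1960, 0.1960], E[r] = -2.1750, γ^t·E[r] = -1.761750, running G = -6.169750
t=3: π = [0.2288, 0.2183, 0.1588, 0.1966, 0.1975], E[r] = -2.1548, γ^t·E[r] = -1.570849, running G = -7.740599
t=4: π = [0.2277, 0.2202, 0.1592, 0.1962, 0.1968], E[r] = -2.1578, γ^t·E[r] = -1.415713, running G = -9.156312

G = -9.1563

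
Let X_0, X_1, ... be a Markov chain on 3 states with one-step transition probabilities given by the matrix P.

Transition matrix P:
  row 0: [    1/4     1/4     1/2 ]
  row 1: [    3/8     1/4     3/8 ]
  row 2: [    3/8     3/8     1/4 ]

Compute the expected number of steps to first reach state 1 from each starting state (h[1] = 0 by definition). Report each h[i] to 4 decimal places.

h = [3.3333, 0.0000, 3.0000]

First-step conditioning: h[1] = 0; for i ≠ 1, h[i] = 1 + Σ_k P[i][k]·h[k].
  h[0] = 1 + 1/4·h[0] + 1/2·h[2]
  h[2] = 1 + 3/8·h[0] + 1/4·h[2]
Solving the 2×2 linear system over states ≠ 1 gives exactly h = [10/3, 0, 3] (h[1] = 0 is the target).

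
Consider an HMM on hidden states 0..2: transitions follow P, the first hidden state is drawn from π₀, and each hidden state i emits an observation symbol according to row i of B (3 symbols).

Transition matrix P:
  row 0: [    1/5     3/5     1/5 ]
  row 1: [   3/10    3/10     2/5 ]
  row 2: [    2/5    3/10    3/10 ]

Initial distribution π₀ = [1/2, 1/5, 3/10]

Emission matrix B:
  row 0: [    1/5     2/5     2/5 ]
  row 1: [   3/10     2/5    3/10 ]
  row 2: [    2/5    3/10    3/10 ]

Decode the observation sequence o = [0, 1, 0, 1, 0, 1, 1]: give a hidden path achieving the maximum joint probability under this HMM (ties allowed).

t=0: δ = [1.000e-01, 6.000e-02, 1.200e-01]  (obs o_0=0)
t=1: δ = [1.920e-02, 2.400e-02, 1.080e-02]  ψ = [2, 0, 2]  (obs o_1=1)
t=2: δ = [1.440e-03, 3.456e-03, 3.840e-03]  ψ = [1, 0, 1]  (obs o_2=0)
t=3: δ = [6.144e-04, 4.608e-04, 4.147e-04]  ψ = [2, 2, 1]  (obs o_3=1)
t=4: δ = [3.318e-05, 1.106e-04, 7.373e-05]  ψ = [2, 0, 1]  (obs o_4=0)
t=5: δ = [1.327e-05, 1.327e-05, 1.327e-05]  ψ = [1, 1, 1]  (obs o_5=1)
t=6: δ = [2.123e-06, 3.185e-06, 1.593e-06]  ψ = [2, 0, 1]  (obs o_6=1)
backtrack: best end state = 1; path = [0, 1, 2, 0, 1, 0, 1]

path = [0, 1, 2, 0, 1, 0, 1]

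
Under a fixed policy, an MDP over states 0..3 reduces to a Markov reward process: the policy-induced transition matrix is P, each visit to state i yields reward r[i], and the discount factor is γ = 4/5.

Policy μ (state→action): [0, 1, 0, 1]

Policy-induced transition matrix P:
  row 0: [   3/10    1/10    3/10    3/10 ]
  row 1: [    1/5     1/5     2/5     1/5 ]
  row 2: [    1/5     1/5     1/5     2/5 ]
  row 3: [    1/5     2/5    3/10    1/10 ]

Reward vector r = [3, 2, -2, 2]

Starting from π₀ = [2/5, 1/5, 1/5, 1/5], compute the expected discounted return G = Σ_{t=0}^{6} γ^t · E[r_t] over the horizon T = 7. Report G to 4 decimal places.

t=0: π = [0.4000, 0.2000, 0.2000, 0.2000], E[r] = 1.6000, γ^t·E[r] = 1.600000, running G = 1.600000
t=1: π = [0.2400, 0.2000, 0.3000, 0.2600], E[r] = 1.0400, γ^t·E[r] = 0.832000, running G = 2.432000
t=2: π = [0.2240, 0.2280, 0.2900, 0.2580], E[r] = 1.0640, γ^t·E[r] = 0.680960, running G = 3.112960
t=3: π = [0.2224, 0.2292, 0.2938, 0.2546], E[r] = 1.0472, γ^t·E[r] = 0.536166, running G = 3.649126
t=4: π = [0.2222, 0.2287, 0.2935, 0.2555], E[r] = 1.0481, γ^t·E[r] = 0.429294, running G = 4.078420
t=5: π = [0.2222, 0.2289, 0.2935, 0.2554], E[r] = 1.0482, γ^t·E[r] = 0.343464, running G = 4.421884
t=6: π = [0.2222, 0.2289, 0.2935, 0.2554], E[r] = 1.0481, γ^t·E[r] = 0.274746, running G = 4.696630

G = 4.6966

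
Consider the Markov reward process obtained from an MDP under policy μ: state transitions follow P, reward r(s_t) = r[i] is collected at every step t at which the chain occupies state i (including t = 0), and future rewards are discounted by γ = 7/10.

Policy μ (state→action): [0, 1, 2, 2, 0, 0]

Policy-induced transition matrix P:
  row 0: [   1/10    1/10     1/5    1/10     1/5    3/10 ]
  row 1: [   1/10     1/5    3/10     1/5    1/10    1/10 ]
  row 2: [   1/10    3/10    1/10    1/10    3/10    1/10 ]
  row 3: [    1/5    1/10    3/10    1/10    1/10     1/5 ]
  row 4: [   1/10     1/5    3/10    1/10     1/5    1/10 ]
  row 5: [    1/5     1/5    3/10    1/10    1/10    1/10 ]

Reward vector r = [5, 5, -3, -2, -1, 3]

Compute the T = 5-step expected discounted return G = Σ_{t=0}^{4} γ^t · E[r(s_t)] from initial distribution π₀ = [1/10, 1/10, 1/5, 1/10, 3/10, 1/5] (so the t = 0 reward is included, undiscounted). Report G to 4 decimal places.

G = 2.0898

t=0: π = [0.1000, 0.1000, 0.2000, 0.1000, 0.3000, 0.2000], E[r] = 0.5000, γ^t·E[r] = 0.500000, running G = 0.500000
t=1: π = [0.1300, 0.2000, 0.2500, 0.1100, 0.1800, 0.1300], E[r] = 0.8900, γ^t·E[r] = 0.623000, running G = 1.123000
t=2: π = [0.1240, 0.2010, 0.2370, 0.1200, 0.1810, 0.1370], E[r] = 0.9040, γ^t·E[r] = 0.442960, running G = 1.565960
t=3: π = [0.1257, 0.1993, 0.2402, 0.1201, 0.1779, 0.1368], E[r] = 0.8967, γ^t·E[r] = 0.307568, running G = 1.873528
t=4: π = [0.1257, 0.1994, 0.2394, 0.1199, 0.1784, 0.1372], E[r] = 0.9007, γ^t·E[r] = 0.216251, running G = 2.089779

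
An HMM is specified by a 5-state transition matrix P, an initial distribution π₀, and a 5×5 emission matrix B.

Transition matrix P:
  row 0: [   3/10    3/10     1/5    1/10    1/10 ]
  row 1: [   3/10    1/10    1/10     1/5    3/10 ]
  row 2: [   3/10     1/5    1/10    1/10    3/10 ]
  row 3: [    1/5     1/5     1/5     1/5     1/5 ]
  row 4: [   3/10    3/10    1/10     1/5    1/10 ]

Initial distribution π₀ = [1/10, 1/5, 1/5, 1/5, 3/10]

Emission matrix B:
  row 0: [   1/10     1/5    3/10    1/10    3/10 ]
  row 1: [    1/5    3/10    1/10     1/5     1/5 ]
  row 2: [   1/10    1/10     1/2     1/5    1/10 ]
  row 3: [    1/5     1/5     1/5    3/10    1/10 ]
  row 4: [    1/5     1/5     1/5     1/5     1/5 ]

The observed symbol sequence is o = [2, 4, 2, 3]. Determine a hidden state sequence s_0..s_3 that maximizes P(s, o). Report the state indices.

t=0: δ = [3.000e-02, 2.000e-02, 1.000e-01, 4.000e-02, 6.000e-02]  (obs o_0=2)
t=1: δ = [9.000e-03, 4.000e-03, 1.000e-03, 1.200e-03, 6.000e-03]  ψ = [2, 2, 2, 4, 2]  (obs o_1=4)
t=2: δ = [8.100e-04, 2.700e-04, 9.000e-04, 2.400e-04, 2.400e-04]  ψ = [0, 0, 0, 4, 1]  (obs o_2=2)
t=3: δ = [2.700e-05, 4.860e-05, 3.240e-05, 2.700e-05, 5.400e-05]  ψ = [2, 0, 0, 2, 2]  (obs o_3=3)
backtrack: best end state = 4; path = [2, 0, 2, 4]

path = [2, 0, 2, 4]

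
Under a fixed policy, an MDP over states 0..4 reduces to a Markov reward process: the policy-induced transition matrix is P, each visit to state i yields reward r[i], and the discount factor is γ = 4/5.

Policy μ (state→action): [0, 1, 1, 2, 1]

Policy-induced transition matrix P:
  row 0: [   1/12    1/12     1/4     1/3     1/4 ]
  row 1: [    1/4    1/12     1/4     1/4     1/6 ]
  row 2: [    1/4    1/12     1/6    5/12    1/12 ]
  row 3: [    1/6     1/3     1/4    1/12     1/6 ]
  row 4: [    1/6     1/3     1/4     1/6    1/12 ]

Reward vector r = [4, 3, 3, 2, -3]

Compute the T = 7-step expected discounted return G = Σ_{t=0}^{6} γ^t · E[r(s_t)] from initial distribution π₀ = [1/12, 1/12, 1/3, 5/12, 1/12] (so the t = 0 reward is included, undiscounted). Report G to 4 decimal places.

t=0: π = [0.0833, 0.0833, 0.3333, 0.4167, 0.0833], E[r] = 2.1667, γ^t·E[r] = 2.166667, running G = 2.166667
t=1: π = [0.1944, 0.2083, 0.2222, 0.2361, 0.1389], E[r] = 2.1250, γ^t·E[r] = 1.700000, running G = 3.866667
t=2: π = [0.1863, 0.1771, 0.2315, 0.2523, 0.1528], E[r] = 2.0174, γ^t·E[r] = 1.291111, running G = 5.157778
t=3: π = [0.1852, 0.1846, 0.2307, 0.2493, 0.1502], E[r] = 2.0348, γ^t·E[r] = 1.041827, running G = 6.199605
t=4: π = [0.1858, 0.1832, 0.2308, 0.2498, 0.1504], E[r] = 2.0339, γ^t·E[r] = 0.833077, running G = 7.032681
t=5: π = [0.1857, 0.1834, 0.2308, 0.2498, 0.1504], E[r] = 2.0335, γ^t·E[r] = 0.666350, running G = 7.699031
t=6: π = [0.1857, 0.1834, 0.2308, 0.2498, 0.1504], E[r] = 2.0337, γ^t·E[r] = 0.533116, running G = 8.232147

G = 8.2321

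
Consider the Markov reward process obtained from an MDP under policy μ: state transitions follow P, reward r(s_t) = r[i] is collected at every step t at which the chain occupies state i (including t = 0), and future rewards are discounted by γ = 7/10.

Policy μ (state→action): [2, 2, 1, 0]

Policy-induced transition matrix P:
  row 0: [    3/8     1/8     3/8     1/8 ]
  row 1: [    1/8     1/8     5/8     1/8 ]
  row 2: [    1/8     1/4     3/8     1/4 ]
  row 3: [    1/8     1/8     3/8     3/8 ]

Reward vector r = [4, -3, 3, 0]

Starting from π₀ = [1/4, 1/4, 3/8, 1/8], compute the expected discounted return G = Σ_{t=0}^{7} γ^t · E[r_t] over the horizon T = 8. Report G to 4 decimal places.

G = 4.4723

t=0: π = [0.2500, 0.2500, 0.3750, 0.1250], E[r] = 1.3750, γ^t·E[r] = 1.375000, running G = 1.375000
t=1: π = [0.1875, 0.1719, 0.4375, 0.2031], E[r] = 1.5469, γ^t·E[r] = 1.082813, running G = 2.457813
t=2: π = [0.1719, 0.1797, 0.4180, 0.2305], E[r] = 1.4023, γ^t·E[r] = 0.687148, running G = 3.144961
t=3: π = [0.1680, 0.1772, 0.4199, 0.2349], E[r] = 1.3999, γ^t·E[r] = 0.480167, running G = 3.625127
t=4: π = [0.1670, 0.1775, 0.4193, 0.2362], E[r] = 1.3934, γ^t·E[r] = 0.334563, running G = 3.959691
t=5: π = [0.1667, 0.1774, 0.4194, 0.2365], E[r] = 1.3929, γ^t·E[r] = 0.234099, running G = 4.193790
t=6: π = [0.1667, 0.1774, 0.4194, 0.2365], E[r] = 1.3925, γ^t·E[r] = 0.163831, running G = 4.357621
t=7: π = [0.1667, 0.1774, 0.4194, 0.2366], E[r] = 1.3925, γ^t·E[r] = 0.114678, running G = 4.472299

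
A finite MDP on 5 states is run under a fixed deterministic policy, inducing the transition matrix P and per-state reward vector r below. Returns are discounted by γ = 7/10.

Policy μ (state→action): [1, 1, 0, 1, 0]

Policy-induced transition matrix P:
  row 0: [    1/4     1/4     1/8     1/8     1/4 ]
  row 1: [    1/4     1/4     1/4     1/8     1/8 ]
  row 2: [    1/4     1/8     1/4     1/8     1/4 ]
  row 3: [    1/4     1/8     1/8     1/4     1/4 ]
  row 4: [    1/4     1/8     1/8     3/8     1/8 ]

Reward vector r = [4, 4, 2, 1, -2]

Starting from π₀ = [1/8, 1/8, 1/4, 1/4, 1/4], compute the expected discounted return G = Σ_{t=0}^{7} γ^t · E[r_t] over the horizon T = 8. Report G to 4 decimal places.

t=0: π = [0.1250, 0.1250, 0.2500, 0.2500, 0.2500], E[r] = 1.2500, γ^t·E[r] = 1.250000, running G = 1.250000
t=1: π = [0.2500, 0.1563, 0.1719, 0.2188, 0.2031], E[r] = 1.7813, γ^t·E[r] = 1.246875, running G = 2.496875
t=2: π = [0.2500, 0.1758, 0.1660, 0.2031, 0.2051], E[r] = 1.8281, γ^t·E[r] = 0.895781, running G = 3.392656
t=3: π = [0.2500, 0.1782, 0.1677, 0.2017, 0.2024], E[r] = 1.8452, γ^t·E[r] = 0.632909, running G = 4.025565
t=4: π = [0.2500, 0.1785, 0.1682, 0.2008, 0.2024], E[r] = 1.8466, γ^t·E[r] = 0.443358, running G = 4.468923
t=5: π = [0.2500, 0.1786, 0.1683, 0.2007, 0.2024], E[r] = 1.8469, γ^t·E[r] = 0.310409, running G = 4.779332
t=6: π = [0.2500, 0.1786, 0.1684, 0.2007, 0.2024], E[r] = 1.8469, γ^t·E[r] = 0.217290, running G = 4.996622
t=7: π = [0.2500, 0.1786, 0.1684, 0.2007, 0.2024], E[r] = 1.8469, γ^t·E[r] = 0.152103, running G = 5.148725

G = 5.1487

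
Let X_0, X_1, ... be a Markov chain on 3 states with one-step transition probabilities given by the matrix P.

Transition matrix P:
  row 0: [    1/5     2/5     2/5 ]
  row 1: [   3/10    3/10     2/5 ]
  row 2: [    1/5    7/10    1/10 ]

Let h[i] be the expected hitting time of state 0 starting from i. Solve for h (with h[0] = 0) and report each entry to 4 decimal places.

First-step conditioning: h[0] = 0; for i ≠ 0, h[i] = 1 + Σ_k P[i][k]·h[k].
  h[1] = 1 + 3/10·h[1] + 2/5·h[2]
  h[2] = 1 + 7/10·h[1] + 1/10·h[2]
Solving the 2×2 linear system over states ≠ 0 gives exactly h = [0, 26/7, 4] (h[0] = 0 is the target).

h = [0.0000, 3.7143, 4.0000]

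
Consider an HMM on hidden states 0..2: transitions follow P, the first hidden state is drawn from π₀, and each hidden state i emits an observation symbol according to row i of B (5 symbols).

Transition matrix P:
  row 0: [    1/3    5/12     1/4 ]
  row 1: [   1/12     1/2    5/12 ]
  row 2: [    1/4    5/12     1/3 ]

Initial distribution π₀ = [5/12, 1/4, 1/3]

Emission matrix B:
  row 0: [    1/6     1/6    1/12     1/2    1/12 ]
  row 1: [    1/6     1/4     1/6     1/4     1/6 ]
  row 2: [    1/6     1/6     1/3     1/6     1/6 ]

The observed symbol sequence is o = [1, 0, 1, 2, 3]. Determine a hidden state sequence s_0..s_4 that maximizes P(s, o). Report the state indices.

path = [1, 1, 1, 2, 0]

t=0: δ = [6.944e-02, 6.250e-02, 5.556e-02]  (obs o_0=1)
t=1: δ = [3.858e-03, 5.208e-03, 4.340e-03]  ψ = [0, 1, 1]  (obs o_1=0)
t=2: δ = [2.143e-04, 6.510e-04, 3.617e-04]  ψ = [0, 1, 1]  (obs o_2=1)
t=3: δ = [7.535e-06, 5.425e-05, 9.042e-05]  ψ = [2, 1, 1]  (obs o_3=2)
t=4: δ = [1.130e-05, 9.419e-06, 5.023e-06]  ψ = [2, 2, 2]  (obs o_4=3)
backtrack: best end state = 0; path = [1, 1, 1, 2, 0]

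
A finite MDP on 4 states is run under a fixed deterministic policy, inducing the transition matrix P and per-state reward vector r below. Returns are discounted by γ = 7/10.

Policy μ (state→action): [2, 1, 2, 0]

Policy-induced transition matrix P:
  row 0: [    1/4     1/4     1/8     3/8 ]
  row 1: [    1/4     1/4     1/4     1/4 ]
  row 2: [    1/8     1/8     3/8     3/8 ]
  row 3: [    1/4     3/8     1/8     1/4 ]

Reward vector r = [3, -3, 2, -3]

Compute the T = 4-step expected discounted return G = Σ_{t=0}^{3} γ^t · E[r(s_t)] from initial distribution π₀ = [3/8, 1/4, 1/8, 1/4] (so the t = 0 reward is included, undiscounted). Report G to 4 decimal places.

G = -1.0939

t=0: π = [0.3750, 0.2500, 0.1250, 0.2500], E[r] = -0.1250, γ^t·E[r] = -0.125000, running G = -0.125000
t=1: π = [0.2344, 0.2656, 0.1875, 0.3125], E[r] = -0.6563, γ^t·E[r] = -0.459375, running G = -0.584375
t=2: π = [0.2266, 0.2656, 0.2051, 0.3027], E[r] = -0.6152, γ^t·E[r] = -0.301465, running G = -0.885840
t=3: π = [0.2244, 0.2622, 0.2095, 0.3040], E[r] = -0.6064, γ^t·E[r] = -0.208011, running G = -1.093851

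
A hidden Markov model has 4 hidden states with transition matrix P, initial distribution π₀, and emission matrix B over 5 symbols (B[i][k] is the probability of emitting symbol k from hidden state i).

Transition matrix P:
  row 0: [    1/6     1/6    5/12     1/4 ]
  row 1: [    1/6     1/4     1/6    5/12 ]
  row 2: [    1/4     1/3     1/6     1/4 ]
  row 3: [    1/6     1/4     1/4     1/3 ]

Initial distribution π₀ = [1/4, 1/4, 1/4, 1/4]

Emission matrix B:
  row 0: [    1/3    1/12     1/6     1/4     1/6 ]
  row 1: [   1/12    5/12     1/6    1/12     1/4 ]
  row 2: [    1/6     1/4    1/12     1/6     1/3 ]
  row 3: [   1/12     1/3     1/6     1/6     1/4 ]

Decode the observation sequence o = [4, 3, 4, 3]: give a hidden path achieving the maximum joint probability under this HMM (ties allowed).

path = [2, 0, 2, 0]

t=0: δ = [4.167e-02, 6.250e-02, 8.333e-02, 6.250e-02]  (obs o_0=4)
t=1: δ = [5.208e-03, 2.315e-03, 2.894e-03, 4.340e-03]  ψ = [2, 2, 0, 1]  (obs o_1=3)
t=2: δ = [1.447e-04, 2.713e-04, 7.234e-04, 3.617e-04]  ψ = [0, 3, 0, 3]  (obs o_2=4)
t=3: δ = [4.521e-05, 2.009e-05, 2.009e-05, 3.014e-05]  ψ = [2, 2, 2, 2]  (obs o_3=3)
backtrack: best end state = 0; path = [2, 0, 2, 0]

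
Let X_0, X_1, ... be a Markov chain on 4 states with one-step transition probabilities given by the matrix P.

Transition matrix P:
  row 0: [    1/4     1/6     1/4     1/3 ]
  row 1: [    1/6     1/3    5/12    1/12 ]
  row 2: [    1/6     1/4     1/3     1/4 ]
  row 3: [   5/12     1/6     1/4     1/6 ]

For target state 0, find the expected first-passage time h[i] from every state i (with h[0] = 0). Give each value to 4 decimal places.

First-step conditioning: h[0] = 0; for i ≠ 0, h[i] = 1 + Σ_k P[i][k]·h[k].
  h[1] = 1 + 1/3·h[1] + 5/12·h[2] + 1/12·h[3]
  h[2] = 1 + 1/4·h[1] + 1/3·h[2] + 1/4·h[3]
  h[3] = 1 + 1/6·h[1] + 1/4·h[2] + 1/6·h[3]
Solving the 3×3 linear system over states ≠ 0 gives exactly h = [0, 588/121, 564/121, 432/121] (h[0] = 0 is the target).

h = [0.0000, 4.8595, 4.6612, 3.5702]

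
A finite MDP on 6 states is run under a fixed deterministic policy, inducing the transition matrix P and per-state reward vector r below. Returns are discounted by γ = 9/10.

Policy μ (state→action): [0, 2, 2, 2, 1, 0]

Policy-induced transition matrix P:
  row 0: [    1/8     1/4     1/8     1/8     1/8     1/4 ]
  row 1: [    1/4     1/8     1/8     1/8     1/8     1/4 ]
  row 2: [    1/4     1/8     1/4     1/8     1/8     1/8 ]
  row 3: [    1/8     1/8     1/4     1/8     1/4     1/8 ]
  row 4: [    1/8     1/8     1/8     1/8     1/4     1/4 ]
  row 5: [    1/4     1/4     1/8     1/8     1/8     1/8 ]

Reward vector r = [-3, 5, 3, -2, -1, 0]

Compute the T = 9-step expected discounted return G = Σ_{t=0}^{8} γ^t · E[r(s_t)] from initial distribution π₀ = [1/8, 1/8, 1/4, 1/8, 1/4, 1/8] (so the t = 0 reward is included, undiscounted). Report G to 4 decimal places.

G = 2.3168

t=0: π = [0.1250, 0.1250, 0.2500, 0.1250, 0.2500, 0.1250], E[r] = 0.5000, γ^t·E[r] = 0.500000, running G = 0.500000
t=1: π = [0.1875, 0.1563, 0.1719, 0.1250, 0.1719, 0.1875], E[r] = 0.3125, γ^t·E[r] = 0.281250, running G = 0.781250
t=2: π = [0.1895, 0.1719, 0.1621, 0.1250, 0.1621, 0.1895], E[r] = 0.3652, γ^t·E[r] = 0.295840, running G = 1.077090
t=3: π = [0.1904, 0.1724, 0.1609, 0.1250, 0.1609, 0.1904], E[r] = 0.3623, γ^t·E[r] = 0.264120, running G = 1.341210
t=4: π = [0.1905, 0.1726, 0.1607, 0.1250, 0.1607, 0.1905], E[r] = 0.3631, γ^t·E[r] = 0.238249, running G = 1.579459
t=5: π = [0.1905, 0.1726, 0.1607, 0.1250, 0.1607, 0.1905], E[r] = 0.3631, γ^t·E[r] = 0.214397, running G = 1.793855
t=6: π = [0.1905, 0.1726, 0.1607, 0.1250, 0.1607, 0.1905], E[r] = 0.3631, γ^t·E[r] = 0.192964, running G = 1.986819
t=7: π = [0.1905, 0.1726, 0.1607, 0.1250, 0.1607, 0.1905], E[r] = 0.3631, γ^t·E[r] = 0.173667, running G = 2.160487
t=8: π = [0.1905, 0.1726, 0.1607, 0.1250, 0.1607, 0.1905], E[r] = 0.3631, γ^t·E[r] = 0.156301, running G = 2.316787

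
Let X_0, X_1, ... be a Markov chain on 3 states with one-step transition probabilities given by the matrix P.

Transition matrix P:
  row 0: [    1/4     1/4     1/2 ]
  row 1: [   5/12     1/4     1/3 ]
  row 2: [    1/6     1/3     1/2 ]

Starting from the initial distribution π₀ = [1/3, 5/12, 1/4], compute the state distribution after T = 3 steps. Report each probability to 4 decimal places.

π = [0.2597, 0.2879, 0.4524]

t=0: π = [0.3333, 0.4167, 0.2500]
t=1: π = [0.2986, 0.2708, 0.4306]
t=2: π = [0.2593, 0.2859, 0.4549]
t=3: π = [0.2597, 0.2879, 0.4524]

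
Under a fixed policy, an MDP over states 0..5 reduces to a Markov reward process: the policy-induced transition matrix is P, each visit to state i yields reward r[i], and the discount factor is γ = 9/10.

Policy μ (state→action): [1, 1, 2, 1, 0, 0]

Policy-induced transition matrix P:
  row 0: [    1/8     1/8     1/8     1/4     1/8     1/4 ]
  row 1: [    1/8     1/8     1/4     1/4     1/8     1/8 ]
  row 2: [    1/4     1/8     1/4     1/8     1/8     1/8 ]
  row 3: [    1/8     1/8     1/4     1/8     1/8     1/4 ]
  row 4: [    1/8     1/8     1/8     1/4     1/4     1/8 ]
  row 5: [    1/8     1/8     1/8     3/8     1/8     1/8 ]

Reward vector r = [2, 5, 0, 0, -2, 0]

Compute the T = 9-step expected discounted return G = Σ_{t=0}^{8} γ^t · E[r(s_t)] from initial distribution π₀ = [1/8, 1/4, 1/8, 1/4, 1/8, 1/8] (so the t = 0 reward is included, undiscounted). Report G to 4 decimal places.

G = 4.5086

t=0: π = [0.1250, 0.2500, 0.1250, 0.2500, 0.1250, 0.1250], E[r] = 1.2500, γ^t·E[r] = 1.250000, running G = 1.250000
t=1: π = [0.1406, 0.1250, 0.2031, 0.2188, 0.1406, 0.1719], E[r] = 0.6250, γ^t·E[r] = 0.562500, running G = 1.812500
t=2: π = [0.1504, 0.1250, 0.1934, 0.2188, 0.1426, 0.1699], E[r] = 0.6406, γ^t·E[r] = 0.518906, running G = 2.331406
t=3: π = [0.1492, 0.1250, 0.1921, 0.2197, 0.1428, 0.1711], E[r] = 0.6377, γ^t·E[r] = 0.464880, running G = 2.796286
t=4: π = [0.1490, 0.1250, 0.1921, 0.2199, 0.1429, 0.1711], E[r] = 0.6373, γ^t·E[r] = 0.418152, running G = 3.214438
t=5: π = [0.1490, 0.1250, 0.1921, 0.2199, 0.1429, 0.1711], E[r] = 0.6373, γ^t·E[r] = 0.376327, running G = 3.590765
t=6: π = [0.1490, 0.1250, 0.1921, 0.2199, 0.1429, 0.1711], E[r] = 0.6373, γ^t·E[r] = 0.338697, running G = 3.929462
t=7: π = [0.1490, 0.1250, 0.1921, 0.2199, 0.1429, 0.1711], E[r] = 0.6373, γ^t·E[r] = 0.304827, running G = 4.234289
t=8: π = [0.1490, 0.1250, 0.1921, 0.2199, 0.1429, 0.1711], E[r] = 0.6373, γ^t·E[r] = 0.274344, running G = 4.508633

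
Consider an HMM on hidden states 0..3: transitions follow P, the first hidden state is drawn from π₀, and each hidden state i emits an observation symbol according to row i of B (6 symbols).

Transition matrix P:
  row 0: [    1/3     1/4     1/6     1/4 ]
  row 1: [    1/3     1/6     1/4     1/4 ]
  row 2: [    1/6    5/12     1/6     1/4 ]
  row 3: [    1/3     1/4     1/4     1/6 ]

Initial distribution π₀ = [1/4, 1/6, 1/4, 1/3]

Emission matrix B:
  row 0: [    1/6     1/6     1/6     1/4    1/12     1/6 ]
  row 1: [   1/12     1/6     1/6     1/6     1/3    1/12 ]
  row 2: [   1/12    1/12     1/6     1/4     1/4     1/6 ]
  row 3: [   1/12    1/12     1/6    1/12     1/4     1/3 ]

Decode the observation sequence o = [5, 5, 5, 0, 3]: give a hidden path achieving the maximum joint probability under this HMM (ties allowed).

path = [3, 0, 3, 0, 0]

t=0: δ = [4.167e-02, 1.389e-02, 4.167e-02, 1.111e-01]  (obs o_0=5)
t=1: δ = [6.173e-03, 2.315e-03, 4.630e-03, 6.173e-03]  ψ = [3, 3, 3, 3]  (obs o_1=5)
t=2: δ = [3.429e-04, 1.608e-04, 2.572e-04, 5.144e-04]  ψ = [0, 2, 3, 0]  (obs o_2=5)
t=3: δ = [2.858e-05, 1.072e-05, 1.072e-05, 7.144e-06]  ψ = [3, 3, 3, 0]  (obs o_3=0)
t=4: δ = [2.381e-06, 1.191e-06, 1.191e-06, 5.954e-07]  ψ = [0, 0, 0, 0]  (obs o_4=3)
backtrack: best end state = 0; path = [3, 0, 3, 0, 0]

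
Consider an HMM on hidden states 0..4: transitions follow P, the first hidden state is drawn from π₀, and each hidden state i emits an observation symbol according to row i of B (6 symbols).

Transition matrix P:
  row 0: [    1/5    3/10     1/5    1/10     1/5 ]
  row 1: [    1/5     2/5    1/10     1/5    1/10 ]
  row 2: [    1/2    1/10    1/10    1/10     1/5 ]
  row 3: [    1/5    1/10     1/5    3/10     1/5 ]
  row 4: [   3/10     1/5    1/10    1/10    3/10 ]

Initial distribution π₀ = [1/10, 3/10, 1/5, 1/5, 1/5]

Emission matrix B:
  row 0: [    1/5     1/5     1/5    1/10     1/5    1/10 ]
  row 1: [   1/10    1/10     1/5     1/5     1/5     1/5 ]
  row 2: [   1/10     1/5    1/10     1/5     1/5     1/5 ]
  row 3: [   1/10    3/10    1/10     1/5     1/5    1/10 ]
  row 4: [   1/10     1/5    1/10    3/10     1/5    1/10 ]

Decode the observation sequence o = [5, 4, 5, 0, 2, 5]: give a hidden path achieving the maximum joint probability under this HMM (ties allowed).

path = [1, 1, 1, 1, 1, 1]

t=0: δ = [1.000e-02, 6.000e-02, 4.000e-02, 2.000e-02, 2.000e-02]  (obs o_0=5)
t=1: δ = [4.000e-03, 4.800e-03, 1.200e-03, 2.400e-03, 1.600e-03]  ψ = [2, 1, 1, 1, 2]  (obs o_1=4)
t=2: δ = [9.600e-05, 3.840e-04, 1.600e-04, 9.600e-05, 8.000e-05]  ψ = [1, 1, 0, 1, 0]  (obs o_2=5)
t=3: δ = [1.600e-05, 1.536e-05, 3.840e-06, 7.680e-06, 3.840e-06]  ψ = [2, 1, 1, 1, 1]  (obs o_3=0)
t=4: δ = [6.400e-07, 1.229e-06, 3.200e-07, 3.072e-07, 3.200e-07]  ψ = [0, 1, 0, 1, 0]  (obs o_4=2)
t=5: δ = [2.458e-08, 9.830e-08, 2.560e-08, 2.458e-08, 1.280e-08]  ψ = [1, 1, 0, 1, 0]  (obs o_5=5)
backtrack: best end state = 1; path = [1, 1, 1, 1, 1, 1]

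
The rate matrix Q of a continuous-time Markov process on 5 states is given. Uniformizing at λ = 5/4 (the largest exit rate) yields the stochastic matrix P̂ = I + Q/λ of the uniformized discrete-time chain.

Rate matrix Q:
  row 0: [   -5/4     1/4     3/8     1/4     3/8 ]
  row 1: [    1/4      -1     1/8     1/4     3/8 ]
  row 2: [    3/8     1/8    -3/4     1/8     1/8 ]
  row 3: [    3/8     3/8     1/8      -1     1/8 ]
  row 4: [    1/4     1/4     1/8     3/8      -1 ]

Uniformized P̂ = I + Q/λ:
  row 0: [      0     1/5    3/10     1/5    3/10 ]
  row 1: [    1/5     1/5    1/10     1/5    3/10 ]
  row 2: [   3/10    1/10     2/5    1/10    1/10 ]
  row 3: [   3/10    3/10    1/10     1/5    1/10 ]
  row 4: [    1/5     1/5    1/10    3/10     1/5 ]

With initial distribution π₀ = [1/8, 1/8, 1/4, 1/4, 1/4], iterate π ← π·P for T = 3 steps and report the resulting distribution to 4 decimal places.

t=0: π = [0.1250, 0.1250, 0.2500, 0.2500, 0.2500]
t=1: π = [0.2250, 0.2000, 0.2000, 0.2000, 0.1750]
t=2: π = [0.1950, 0.2000, 0.2050, 0.1975, 0.2025]
t=3: π = [0.2013, 0.1993, 0.2005, 0.1998, 0.1993]

π = [0.2013, 0.1993, 0.2005, 0.1998, 0.1993]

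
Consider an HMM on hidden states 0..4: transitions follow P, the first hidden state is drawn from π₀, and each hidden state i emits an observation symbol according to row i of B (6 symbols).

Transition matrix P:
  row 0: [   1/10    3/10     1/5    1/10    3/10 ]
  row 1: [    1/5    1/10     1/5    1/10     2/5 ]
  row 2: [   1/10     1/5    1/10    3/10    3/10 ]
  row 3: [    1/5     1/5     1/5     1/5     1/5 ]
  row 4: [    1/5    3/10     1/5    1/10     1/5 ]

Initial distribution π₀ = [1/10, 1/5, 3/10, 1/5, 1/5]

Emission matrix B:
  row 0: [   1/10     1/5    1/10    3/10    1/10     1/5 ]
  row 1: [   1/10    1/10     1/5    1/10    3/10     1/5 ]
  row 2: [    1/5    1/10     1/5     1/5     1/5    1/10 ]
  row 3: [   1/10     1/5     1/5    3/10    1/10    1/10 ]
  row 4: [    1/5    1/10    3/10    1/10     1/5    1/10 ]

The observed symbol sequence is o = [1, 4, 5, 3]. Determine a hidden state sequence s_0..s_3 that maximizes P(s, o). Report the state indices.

t=0: δ = [2.000e-02, 2.000e-02, 3.000e-02, 4.000e-02, 2.000e-02]  (obs o_0=1)
t=1: δ = [8.000e-04, 2.400e-03, 1.600e-03, 9.000e-04, 1.800e-03]  ψ = [3, 3, 3, 2, 2]  (obs o_1=4)
t=2: δ = [9.600e-05, 1.080e-04, 4.800e-05, 4.800e-05, 9.600e-05]  ψ = [1, 4, 1, 2, 1]  (obs o_2=5)
t=3: δ = [6.480e-06, 2.880e-06, 4.320e-06, 4.320e-06, 4.320e-06]  ψ = [1, 0, 1, 2, 1]  (obs o_3=3)
backtrack: best end state = 0; path = [2, 4, 1, 0]

path = [2, 4, 1, 0]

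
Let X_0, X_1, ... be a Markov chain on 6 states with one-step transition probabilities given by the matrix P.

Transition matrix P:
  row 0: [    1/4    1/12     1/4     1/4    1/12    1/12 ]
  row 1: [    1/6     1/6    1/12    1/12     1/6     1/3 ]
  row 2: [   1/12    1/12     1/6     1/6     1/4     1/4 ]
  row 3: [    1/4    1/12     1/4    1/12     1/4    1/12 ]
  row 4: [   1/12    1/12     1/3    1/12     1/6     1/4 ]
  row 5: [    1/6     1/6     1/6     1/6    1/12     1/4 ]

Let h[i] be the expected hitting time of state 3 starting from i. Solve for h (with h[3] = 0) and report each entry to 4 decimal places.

First-step conditioning: h[3] = 0; for i ≠ 3, h[i] = 1 + Σ_k P[i][k]·h[k].
  h[0] = 1 + 1/4·h[0] + 1/12·h[1] + 1/4·h[2] + 1/12·h[4] + 1/12·h[5]
  h[1] = 1 + 1/6·h[0] + 1/6·h[1] + 1/12·h[2] + 1/6·h[4] + 1/3·h[5]
  h[2] = 1 + 1/12·h[0] + 1/12·h[1] + 1/6·h[2] + 1/4·h[4] + 1/4·h[5]
  h[4] = 1 + 1/12·h[0] + 1/12·h[1] + 1/3·h[2] + 1/6·h[4] + 1/4·h[5]
  h[5] = 1 + 1/6·h[0] + 1/6·h[1] + 1/6·h[2] + 1/12·h[4] + 1/4·h[5]
Solving the 5×5 linear system over states ≠ 3 gives exactly h = [30794/5369, 37190/5369, 2668/413, 0, 5336/767, 34124/5369] (h[3] = 0 is the target).

h = [5.7355, 6.9268, 6.4600, 0.0000, 6.9570, 6.3557]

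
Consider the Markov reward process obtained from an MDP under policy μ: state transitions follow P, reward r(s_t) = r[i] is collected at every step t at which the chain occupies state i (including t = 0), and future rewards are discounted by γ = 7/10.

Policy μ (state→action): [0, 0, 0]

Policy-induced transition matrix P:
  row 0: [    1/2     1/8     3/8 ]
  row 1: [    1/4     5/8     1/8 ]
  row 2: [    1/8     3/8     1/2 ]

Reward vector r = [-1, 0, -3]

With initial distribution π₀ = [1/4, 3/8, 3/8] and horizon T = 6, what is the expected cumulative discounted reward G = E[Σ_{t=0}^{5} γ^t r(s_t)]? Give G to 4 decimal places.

G = -3.7606

t=0: π = [0.2500, 0.3750, 0.3750], E[r] = -1.3750, γ^t·E[r] = -1.375000, running G = -1.375000
t=1: π = [0.2656, 0.4063, 0.3281], E[r] = -1.2500, γ^t·E[r] = -0.875000, running G = -2.250000
t=2: π = [0.2754, 0.4102, 0.3145], E[r] = -1.2188, γ^t·E[r] = -0.597188, running G = -2.847188
t=3: π = [0.2795, 0.4087, 0.3118], E[r] = -1.2148, γ^t·E[r] = -0.416691, running G = -3.263879
t=4: π = [0.2809, 0.4073, 0.3118], E[r] = -1.2163, γ^t·E[r] = -0.292036, running G = -3.555915
t=5: π = [0.2813, 0.4066, 0.3122], E[r] = -1.2177, γ^t·E[r] = -0.204661, running G = -3.760576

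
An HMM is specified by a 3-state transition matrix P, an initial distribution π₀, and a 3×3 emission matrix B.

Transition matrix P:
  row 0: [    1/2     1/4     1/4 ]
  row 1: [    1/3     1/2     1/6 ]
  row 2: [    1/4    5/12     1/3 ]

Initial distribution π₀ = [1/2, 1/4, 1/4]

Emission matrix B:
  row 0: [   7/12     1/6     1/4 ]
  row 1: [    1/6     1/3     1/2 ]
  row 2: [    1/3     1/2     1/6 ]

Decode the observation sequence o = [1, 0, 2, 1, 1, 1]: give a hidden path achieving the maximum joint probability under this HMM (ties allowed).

path = [0, 0, 1, 1, 1, 1]

t=0: δ = [8.333e-02, 8.333e-02, 1.250e-01]  (obs o_0=1)
t=1: δ = [2.431e-02, 8.681e-03, 1.389e-02]  ψ = [0, 2, 2]  (obs o_1=0)
t=2: δ = [3.038e-03, 3.038e-03, 1.013e-03]  ψ = [0, 0, 0]  (obs o_2=2)
t=3: δ = [2.532e-04, 5.064e-04, 3.798e-04]  ψ = [0, 1, 0]  (obs o_3=1)
t=4: δ = [2.813e-05, 8.439e-05, 6.330e-05]  ψ = [1, 1, 2]  (obs o_4=1)
t=5: δ = [4.689e-06, 1.407e-05, 1.055e-05]  ψ = [1, 1, 2]  (obs o_5=1)
backtrack: best end state = 1; path = [0, 0, 1, 1, 1, 1]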